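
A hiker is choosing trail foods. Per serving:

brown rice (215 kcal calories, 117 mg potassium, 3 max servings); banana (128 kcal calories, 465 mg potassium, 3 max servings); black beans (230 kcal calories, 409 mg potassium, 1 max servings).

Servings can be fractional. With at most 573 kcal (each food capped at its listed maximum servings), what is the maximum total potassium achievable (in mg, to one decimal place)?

1731.1 mg

Potassium per kcal: banana 3.633, black beans 1.778, brown rice 0.5442.
Take 3 servings of banana: uses 384 kcal, +1395.0 mg potassium (running total 1395.0 mg).
Take 0.8217 servings of black beans: uses 189 kcal, +336.1 mg potassium (running total 1731.1 mg).
Filling greedily by potassium-per-kcal is optimal for one linear limit, giving 1731.1 mg.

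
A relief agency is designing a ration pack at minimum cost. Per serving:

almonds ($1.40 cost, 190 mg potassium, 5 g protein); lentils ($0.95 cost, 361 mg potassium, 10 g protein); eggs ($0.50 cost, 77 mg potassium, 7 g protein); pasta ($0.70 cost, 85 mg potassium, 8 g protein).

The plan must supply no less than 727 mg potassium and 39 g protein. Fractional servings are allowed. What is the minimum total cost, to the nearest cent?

$3.07

almonds only: max(727/190, 39/5) = 7.8 servings → $10.92.
lentils only: max(727/361, 39/10) = 3.9 servings → $3.71.
eggs only: max(727/77, 39/7) = 9.442 servings → $4.72.
pasta only: max(727/85, 39/8) = 8.553 servings → $5.99.
almonds + lentils with both targets exact would need a negative amount; discard.
almonds + eggs with both tight: 2.207 servings and 3.995 servings → $5.09.
almonds + pasta with both tight: 2.284 servings and 3.447 servings → $5.61.
lentils + eggs with both tight: 1.187 servings and 3.875 servings → $3.07.
lentils + pasta with both tight: 1.227 servings and 3.341 servings → $3.50.
eggs + pasta: intersection lies outside the first quadrant.
Cheapest feasible corner: $3.07.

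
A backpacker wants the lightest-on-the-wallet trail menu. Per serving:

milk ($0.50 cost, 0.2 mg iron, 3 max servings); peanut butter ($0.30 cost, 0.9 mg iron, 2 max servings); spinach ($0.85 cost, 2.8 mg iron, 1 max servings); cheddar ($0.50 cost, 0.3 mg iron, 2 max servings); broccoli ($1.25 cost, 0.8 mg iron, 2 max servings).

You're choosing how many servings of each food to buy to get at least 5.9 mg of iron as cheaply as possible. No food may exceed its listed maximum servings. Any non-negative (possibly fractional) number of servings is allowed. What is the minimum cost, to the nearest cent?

$3.48

Cost per mg of iron: spinach $0.3036, peanut butter $0.3333, broccoli $1.5625, cheddar $1.6667, milk $2.5000.
Take 1 serving of spinach: +2.8 mg iron for $0.85 (total $0.85, still need 3.1 mg).
Take 2 servings of peanut butter: +1.8 mg iron for $0.60 (total $1.45, still need 1.3 mg).
Take 1.625 servings of broccoli: +1.3 mg iron for $2.03 (total $3.48, still need 0.0 mg).
Greedy by cheapest-per-mg is optimal for a single linear constraint, so the minimum cost is $3.48.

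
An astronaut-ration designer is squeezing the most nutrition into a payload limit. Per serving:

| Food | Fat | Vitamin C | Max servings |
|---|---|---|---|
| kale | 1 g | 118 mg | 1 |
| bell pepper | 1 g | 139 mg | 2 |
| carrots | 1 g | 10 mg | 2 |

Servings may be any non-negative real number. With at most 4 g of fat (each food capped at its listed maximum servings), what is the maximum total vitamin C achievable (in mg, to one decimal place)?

Vitamin C per g fat: bell pepper 139, kale 118, carrots 10.
Take 2 servings of bell pepper: uses 2 g fat, +278.0 mg vitamin C (running total 278.0 mg).
Take 1 serving of kale: uses 1 g fat, +118.0 mg vitamin C (running total 396.0 mg).
Take 1 serving of carrots: uses 1 g fat, +10.0 mg vitamin C (running total 406.0 mg).
Greedy by best ratio exhausts the fat allowance optimally: 406.0 mg.

406.0 mg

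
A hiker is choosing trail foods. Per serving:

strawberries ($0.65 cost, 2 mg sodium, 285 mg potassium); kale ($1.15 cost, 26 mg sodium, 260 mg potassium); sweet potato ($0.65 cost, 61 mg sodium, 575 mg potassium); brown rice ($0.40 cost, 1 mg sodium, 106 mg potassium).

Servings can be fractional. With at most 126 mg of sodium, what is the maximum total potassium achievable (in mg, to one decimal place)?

Potassium per mg sodium: strawberries 142.5, brown rice 106, kale 10, sweet potato 9.426.
With no serving limits, spend the whole sodium allowance on strawberries: 126 mg / 2 mg × 285 mg = 17955.0 mg.

17955.0 mg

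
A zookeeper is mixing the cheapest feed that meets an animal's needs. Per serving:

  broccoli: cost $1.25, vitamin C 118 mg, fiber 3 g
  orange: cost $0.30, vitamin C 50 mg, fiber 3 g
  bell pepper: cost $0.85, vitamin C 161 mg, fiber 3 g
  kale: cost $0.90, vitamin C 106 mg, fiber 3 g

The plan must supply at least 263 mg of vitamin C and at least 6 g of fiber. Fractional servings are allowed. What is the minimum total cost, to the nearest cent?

$1.41

broccoli only: max(263/118, 6/3) = 2.229 servings → $2.79.
orange only: max(263/50, 6/3) = 5.26 servings → $1.58.
bell pepper only: max(263/161, 6/3) = 2 servings → $1.70.
kale only: max(263/106, 6/3) = 2.481 servings → $2.23.
broccoli + orange: intersection lies outside the first quadrant.
broccoli + bell pepper with both tight: 1.372 servings and 0.6279 servings → $2.25.
broccoli + kale with both targets exact would need a negative amount; discard.
orange + bell pepper with both tight: 0.5315 servings and 1.468 servings → $1.41.
orange + kale with both targets exact would need a negative amount; discard.
bell pepper + kale with both tight: 0.9273 servings and 1.073 servings → $1.75.
The minimum over all feasible corners is $1.41.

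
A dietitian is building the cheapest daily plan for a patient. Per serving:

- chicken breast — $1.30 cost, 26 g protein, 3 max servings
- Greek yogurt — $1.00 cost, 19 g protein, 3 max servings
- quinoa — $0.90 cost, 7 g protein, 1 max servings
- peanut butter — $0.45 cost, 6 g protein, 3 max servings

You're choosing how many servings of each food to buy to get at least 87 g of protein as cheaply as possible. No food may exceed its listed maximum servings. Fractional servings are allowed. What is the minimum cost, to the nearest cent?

Cost per g of protein: chicken breast $0.0500, Greek yogurt $0.0526, peanut butter $0.0750, quinoa $0.1286.
Take 3 servings of chicken breast: +78.0 g protein for $3.90 (total $3.90, still need 9.0 g).
Take 0.4737 servings of Greek yogurt: +9.0 g protein for $0.47 (total $4.37, still need 0.0 g).
Filling from the cheapest source first is optimal under one linear minimum: $4.37.

$4.37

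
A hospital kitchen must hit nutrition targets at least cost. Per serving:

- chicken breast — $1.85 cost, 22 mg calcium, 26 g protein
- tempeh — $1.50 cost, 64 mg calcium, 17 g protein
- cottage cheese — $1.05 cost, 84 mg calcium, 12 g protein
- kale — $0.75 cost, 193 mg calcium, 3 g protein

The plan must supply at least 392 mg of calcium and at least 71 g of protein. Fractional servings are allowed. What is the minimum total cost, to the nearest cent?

$5.93

chicken breast only: max(392/22, 71/26) = 17.82 servings → $32.96.
tempeh only: max(392/64, 71/17) = 6.125 servings → $9.19.
cottage cheese only: max(392/84, 71/12) = 5.917 servings → $6.21.
kale only: max(392/193, 71/3) = 23.67 servings → $17.75.
chicken breast + tempeh: intersection lies outside the first quadrant.
chicken breast + cottage cheese with both tight: 0.6562 servings and 4.495 servings → $5.93.
chicken breast + kale with both tight: 2.53 servings and 1.743 servings → $5.99.
tempeh + cottage cheese with both tight: 1.909 servings and 3.212 servings → $6.24.
tempeh + kale with both tight: 4.055 servings and 0.6863 servings → $6.60.
cottage cheese + kale: intersection lies outside the first quadrant.
Cheapest feasible corner: $5.93.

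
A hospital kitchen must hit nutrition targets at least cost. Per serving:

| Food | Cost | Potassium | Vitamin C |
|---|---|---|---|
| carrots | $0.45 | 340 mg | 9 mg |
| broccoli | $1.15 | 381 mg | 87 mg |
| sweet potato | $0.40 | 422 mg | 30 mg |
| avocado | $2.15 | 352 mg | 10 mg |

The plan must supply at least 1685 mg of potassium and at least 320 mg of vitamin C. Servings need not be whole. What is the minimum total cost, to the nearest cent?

Minimising a linear cost over {potassium ≥ 1685, vitamin C ≥ 320, servings ≥ 0} — the optimum is at a vertex, using one or two foods.
carrots only: max(1685/340, 320/9) = 35.56 servings → $16.00.
broccoli only: max(1685/381, 320/87) = 4.423 servings → $5.09.
sweet potato only: max(1685/422, 320/30) = 10.67 servings → $4.27.
avocado only: max(1685/352, 320/10) = 32 servings → $68.80.
carrots + broccoli with both tight: 0.9436 servings and 3.581 servings → $4.54.
carrots + sweet potato: intersection lies outside the first quadrant.
carrots + avocado: the both-tight solution has a negative serving — not a feasible corner.
broccoli + sweet potato with both tight: 3.342 servings and 0.9759 servings → $4.23.
broccoli + avocado with both tight: 3.572 servings and 0.9202 servings → $6.09.
sweet potato + avocado: the both-tight solution has a negative serving — not a feasible corner.
So the least-cost plan costs $4.23.

$4.23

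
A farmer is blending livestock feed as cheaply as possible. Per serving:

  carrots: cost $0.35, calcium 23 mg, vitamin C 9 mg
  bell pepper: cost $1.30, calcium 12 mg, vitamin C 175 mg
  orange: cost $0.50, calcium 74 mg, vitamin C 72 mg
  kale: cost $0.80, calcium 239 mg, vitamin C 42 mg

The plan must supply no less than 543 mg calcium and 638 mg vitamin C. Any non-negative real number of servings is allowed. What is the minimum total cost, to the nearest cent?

$4.43

An LP optimum is at a vertex; with two nutrient constraints at most two foods are used. Check each candidate.
carrots only: max(543/23, 638/9) = 70.89 servings → $24.81.
bell pepper only: max(543/12, 638/175) = 45.25 servings → $58.83.
orange only: max(543/74, 638/72) = 8.861 servings → $4.43.
kale only: max(543/239, 638/42) = 15.19 servings → $12.15.
carrots + bell pepper with both tight: 22.31 servings and 2.499 servings → $11.05.
carrots + orange with both targets exact would need a negative amount; discard.
carrots + kale: the both-tight solution has a negative serving — not a feasible corner.
bell pepper + orange with both tight: 0.6715 servings and 7.229 servings → $4.49.
bell pepper + kale with both tight: 3.138 servings and 2.114 servings → $5.77.
orange + kale: the both-tight solution has a negative serving — not a feasible corner.
So the least-cost plan costs $4.43.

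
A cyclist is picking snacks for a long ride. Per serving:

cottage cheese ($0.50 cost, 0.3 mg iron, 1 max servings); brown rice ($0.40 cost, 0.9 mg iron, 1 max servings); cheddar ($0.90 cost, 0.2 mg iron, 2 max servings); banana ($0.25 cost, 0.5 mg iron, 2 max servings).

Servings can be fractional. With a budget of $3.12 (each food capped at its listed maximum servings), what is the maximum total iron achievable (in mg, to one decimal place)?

Iron per dollar: brown rice 2.25, banana 2, cottage cheese 0.6, cheddar 0.2222.
Take 1 serving of brown rice: spends $0.40, +0.9 mg iron (running total 0.9 mg).
Take 2 servings of banana: spends $0.50, +1.0 mg iron (running total 1.9 mg).
Take 1 serving of cottage cheese: spends $0.50, +0.3 mg iron (running total 2.2 mg).
Take 1.911 servings of cheddar: spends $1.72, +0.4 mg iron (running total 2.6 mg).
Filling greedily by iron-per-dollar is optimal for one linear limit, giving 2.6 mg.

2.6 mg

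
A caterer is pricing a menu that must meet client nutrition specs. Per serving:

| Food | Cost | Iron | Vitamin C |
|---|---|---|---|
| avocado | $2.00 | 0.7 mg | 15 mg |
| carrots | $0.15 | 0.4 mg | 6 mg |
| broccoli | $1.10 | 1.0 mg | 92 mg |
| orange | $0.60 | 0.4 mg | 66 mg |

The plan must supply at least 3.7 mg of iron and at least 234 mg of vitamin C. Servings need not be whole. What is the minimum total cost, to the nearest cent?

$2.73

At the optimum either one food covers both requirements or two foods hit both targets exactly; no other combination can be cheaper.
avocado only: max(3.7/0.7, 234/15) = 15.6 servings → $31.20.
carrots only: max(3.7/0.4, 234/6) = 39 servings → $5.85.
broccoli only: max(3.7/1.0, 234/92) = 3.7 servings → $4.07.
orange only: max(3.7/0.4, 234/66) = 9.25 servings → $5.55.
avocado + carrots: intersection lies outside the first quadrant.
avocado + broccoli with both tight: 2.154 servings and 2.192 servings → $6.72.
avocado + orange with both tight: 3.746 servings and 2.694 servings → $9.11.
carrots + broccoli with both tight: 3.455 servings and 2.318 servings → $3.07.
carrots + orange with both tight: 6.275 servings and 2.975 servings → $2.73.
broccoli + orange with both targets exact would need a negative amount; discard.
So the least-cost plan costs $2.73.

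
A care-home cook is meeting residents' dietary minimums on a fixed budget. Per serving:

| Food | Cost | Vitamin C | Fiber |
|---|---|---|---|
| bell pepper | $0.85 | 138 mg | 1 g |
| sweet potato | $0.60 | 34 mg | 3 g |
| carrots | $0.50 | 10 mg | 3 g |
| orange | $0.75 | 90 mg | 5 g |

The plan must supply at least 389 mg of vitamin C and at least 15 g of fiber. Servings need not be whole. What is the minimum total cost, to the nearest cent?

$2.94

Compare the cost at each extreme point of the feasible region.
bell pepper only: max(389/138, 15/1) = 15 servings → $12.75.
sweet potato only: max(389/34, 15/3) = 11.44 servings → $6.86.
carrots only: max(389/10, 15/3) = 38.9 servings → $19.45.
orange only: max(389/90, 15/5) = 4.322 servings → $3.24.
bell pepper + sweet potato with both tight: 1.729 servings and 4.424 servings → $4.12.
bell pepper + carrots with both tight: 2.517 servings and 4.161 servings → $4.22.
bell pepper + orange with both tight: 0.9917 servings and 2.802 servings → $2.94.
sweet potato + carrots with both targets exact would need a negative amount; discard.
sweet potato + orange: intersection lies outside the first quadrant.
carrots + orange: intersection lies outside the first quadrant.
Cheapest feasible corner: $2.94.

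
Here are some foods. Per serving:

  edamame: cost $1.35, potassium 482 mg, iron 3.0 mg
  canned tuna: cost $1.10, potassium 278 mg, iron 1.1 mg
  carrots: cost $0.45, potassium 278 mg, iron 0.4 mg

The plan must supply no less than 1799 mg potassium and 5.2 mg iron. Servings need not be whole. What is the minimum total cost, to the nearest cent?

At the optimum either one food covers both requirements or two foods hit both targets exactly; no other combination can be cheaper.
edamame only: max(1799/482, 5.2/3.0) = 3.732 servings → $5.04.
canned tuna only: max(1799/278, 5.2/1.1) = 6.471 servings → $7.12.
carrots only: max(1799/278, 5.2/0.4) = 13 servings → $5.85.
edamame + canned tuna with both targets exact would need a negative amount; discard.
edamame + carrots with both tight: 1.132 servings and 4.508 servings → $3.56.
canned tuna + carrots with both tight: 3.731 servings and 2.74 servings → $5.34.
The minimum over all feasible corners is $3.56.

$3.56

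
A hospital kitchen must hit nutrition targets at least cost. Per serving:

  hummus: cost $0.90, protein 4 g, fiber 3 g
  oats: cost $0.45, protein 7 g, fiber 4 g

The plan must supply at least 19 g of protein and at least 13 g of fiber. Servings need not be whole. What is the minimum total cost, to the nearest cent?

Check every corner: each single food scaled to meet both minima, and each pair solved so both constraints bind.
hummus only: max(19/4, 13/3) = 4.75 servings → $4.28.
oats only: max(19/7, 13/4) = 3.25 servings → $1.46.
hummus + oats with both tight: 3 servings and 1 serving → $3.15.
Cheapest feasible corner: $1.46.

$1.46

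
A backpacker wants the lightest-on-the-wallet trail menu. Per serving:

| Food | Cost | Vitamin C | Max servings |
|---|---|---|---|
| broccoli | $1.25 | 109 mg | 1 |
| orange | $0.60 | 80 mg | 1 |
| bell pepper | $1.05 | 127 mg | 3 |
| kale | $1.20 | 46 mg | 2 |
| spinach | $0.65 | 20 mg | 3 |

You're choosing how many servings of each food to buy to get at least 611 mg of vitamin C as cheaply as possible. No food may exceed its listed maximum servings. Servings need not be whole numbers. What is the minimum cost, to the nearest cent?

Cost per mg of vitamin C: orange $0.0075, bell pepper $0.0083, broccoli $0.0115, kale $0.0261, spinach $0.0325.
Take 1 serving of orange: +80.0 mg vitamin C for $0.60 (total $0.60, still need 531.0 mg).
Take 3 servings of bell pepper: +381.0 mg vitamin C for $3.15 (total $3.75, still need 150.0 mg).
Take 1 serving of broccoli: +109.0 mg vitamin C for $1.25 (total $5.00, still need 41.0 mg).
Take 0.8913 servings of kale: +41.0 mg vitamin C for $1.07 (total $6.07, still need 0.0 mg).
Greedy by cheapest-per-mg is optimal for a single linear constraint, so the minimum cost is $6.07.

$6.07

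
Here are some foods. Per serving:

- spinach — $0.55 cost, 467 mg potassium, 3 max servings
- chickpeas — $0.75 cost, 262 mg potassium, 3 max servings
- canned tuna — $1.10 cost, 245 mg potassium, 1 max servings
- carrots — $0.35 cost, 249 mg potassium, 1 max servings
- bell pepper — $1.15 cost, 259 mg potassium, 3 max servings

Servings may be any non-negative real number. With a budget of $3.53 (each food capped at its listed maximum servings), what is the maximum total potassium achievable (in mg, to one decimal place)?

2184.5 mg

Potassium per dollar: spinach 849.1, carrots 711.4, chickpeas 349.3, bell pepper 225.2, canned tuna 222.7.
Take 3 servings of spinach: spends $1.65, +1401.0 mg potassium (running total 1401.0 mg).
Take 1 serving of carrots: spends $0.35, +249.0 mg potassium (running total 1650.0 mg).
Take 2.04 servings of chickpeas: spends $1.53, +534.5 mg potassium (running total 2184.5 mg).
Filling greedily by potassium-per-dollar is optimal for one linear limit, giving 2184.5 mg.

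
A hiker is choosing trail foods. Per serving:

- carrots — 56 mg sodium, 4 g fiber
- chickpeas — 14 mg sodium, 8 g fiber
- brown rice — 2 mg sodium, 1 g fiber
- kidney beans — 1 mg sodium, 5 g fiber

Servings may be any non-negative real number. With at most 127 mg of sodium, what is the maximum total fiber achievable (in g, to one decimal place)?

635.0 g

Fiber per mg sodium: kidney beans 5, chickpeas 0.5714, brown rice 0.5, carrots 0.07143.
With no serving limits, spend the whole sodium allowance on kidney beans: 127 mg / 1 mg × 5 g = 635.0 g.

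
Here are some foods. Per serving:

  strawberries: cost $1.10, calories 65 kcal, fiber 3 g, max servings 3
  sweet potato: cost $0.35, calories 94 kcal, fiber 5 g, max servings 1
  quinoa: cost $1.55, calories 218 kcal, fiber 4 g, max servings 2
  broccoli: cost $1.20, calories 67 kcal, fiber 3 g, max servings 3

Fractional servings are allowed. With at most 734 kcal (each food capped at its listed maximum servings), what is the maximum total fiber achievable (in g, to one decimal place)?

27.5 g

Fiber per kcal: sweet potato 0.05319, strawberries 0.04615, broccoli 0.04478, quinoa 0.01835.
Take 1 serving of sweet potato: uses 94 kcal, +5.0 g fiber (running total 5.0 g).
Take 3 servings of strawberries: uses 195 kcal, +9.0 g fiber (running total 14.0 g).
Take 3 servings of broccoli: uses 201 kcal, +9.0 g fiber (running total 23.0 g).
Take 1.119 servings of quinoa: uses 244 kcal, +4.5 g fiber (running total 27.5 g).
Greedy by best ratio exhausts the calories allowance optimally: 27.5 g.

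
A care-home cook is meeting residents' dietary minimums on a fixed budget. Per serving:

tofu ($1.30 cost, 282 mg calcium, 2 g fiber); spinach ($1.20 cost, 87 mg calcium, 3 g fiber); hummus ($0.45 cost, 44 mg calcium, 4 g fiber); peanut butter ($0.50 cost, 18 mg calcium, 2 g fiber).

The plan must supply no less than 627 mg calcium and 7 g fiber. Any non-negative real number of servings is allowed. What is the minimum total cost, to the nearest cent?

$3.06

Check every corner: each single food scaled to meet both minima, and each pair solved so both constraints bind.
tofu only: max(627/282, 7/2) = 3.5 servings → $4.55.
spinach only: max(627/87, 7/3) = 7.207 servings → $8.65.
hummus only: max(627/44, 7/4) = 14.25 servings → $6.41.
peanut butter only: max(627/18, 7/2) = 34.83 servings → $17.42.
tofu + spinach with both tight: 1.893 servings and 1.071 servings → $3.75.
tofu + hummus with both tight: 2.115 servings and 0.6923 servings → $3.06.
tofu + peanut butter with both tight: 2.136 servings and 1.364 servings → $3.46.
spinach + hummus: intersection lies outside the first quadrant.
spinach + peanut butter with both targets exact would need a negative amount; discard.
hummus + peanut butter with both targets exact would need a negative amount; discard.
Cheapest feasible corner: $3.06.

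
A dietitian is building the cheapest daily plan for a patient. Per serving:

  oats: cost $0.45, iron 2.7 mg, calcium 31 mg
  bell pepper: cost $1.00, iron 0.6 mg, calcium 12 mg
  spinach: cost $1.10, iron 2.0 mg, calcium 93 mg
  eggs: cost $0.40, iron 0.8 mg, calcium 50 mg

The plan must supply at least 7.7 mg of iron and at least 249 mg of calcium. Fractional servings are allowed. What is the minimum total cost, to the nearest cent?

$2.33

Compare the cost at each extreme point of the feasible region.
oats only: max(7.7/2.7, 249/31) = 8.032 servings → $3.61.
bell pepper only: max(7.7/0.6, 249/12) = 20.75 servings → $20.75.
spinach only: max(7.7/2.0, 249/93) = 3.85 servings → $4.24.
eggs only: max(7.7/0.8, 249/50) = 9.625 servings → $3.85.
oats + bell pepper: intersection lies outside the first quadrant.
oats + spinach with both tight: 1.153 servings and 2.293 servings → $3.04.
oats + eggs with both tight: 1.686 servings and 3.935 servings → $2.33.
bell pepper + spinach with both tight: 6.858 servings and 1.792 servings → $8.83.
bell pepper + eggs with both tight: 9.108 servings and 2.794 servings → $10.23.
spinach + eggs with both targets exact would need a negative amount; discard.
Cheapest feasible corner: $2.33.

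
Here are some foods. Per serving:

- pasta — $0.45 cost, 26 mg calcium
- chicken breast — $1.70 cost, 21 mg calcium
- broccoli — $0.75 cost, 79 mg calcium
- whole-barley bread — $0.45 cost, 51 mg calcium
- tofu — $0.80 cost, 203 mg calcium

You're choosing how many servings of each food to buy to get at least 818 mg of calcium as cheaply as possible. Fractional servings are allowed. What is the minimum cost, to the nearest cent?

Cost per mg of calcium: tofu $0.0039, whole-barley bread $0.0088, broccoli $0.0095, pasta $0.0173, chicken breast $0.0810.
With no serving limits, use only tofu: 818 mg / 203 mg = 4.03 servings × $0.80 = $3.22.

$3.22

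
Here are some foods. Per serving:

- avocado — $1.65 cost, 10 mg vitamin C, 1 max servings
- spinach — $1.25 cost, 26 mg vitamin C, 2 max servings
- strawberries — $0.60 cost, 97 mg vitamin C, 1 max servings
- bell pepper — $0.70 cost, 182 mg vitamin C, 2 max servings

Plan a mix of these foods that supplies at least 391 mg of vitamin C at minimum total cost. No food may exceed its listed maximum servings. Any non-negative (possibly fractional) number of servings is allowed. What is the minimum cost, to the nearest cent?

$1.57

Cost per mg of vitamin C: bell pepper $0.0038, strawberries $0.0062, spinach $0.0481, avocado $0.1650.
Take 2 servings of bell pepper: +364.0 mg vitamin C for $1.40 (total $1.40, still need 27.0 mg).
Take 0.2784 servings of strawberries: +27.0 mg vitamin C for $0.17 (total $1.57, still need 0.0 mg).
Filling from the cheapest source first is optimal under one linear minimum: $1.57.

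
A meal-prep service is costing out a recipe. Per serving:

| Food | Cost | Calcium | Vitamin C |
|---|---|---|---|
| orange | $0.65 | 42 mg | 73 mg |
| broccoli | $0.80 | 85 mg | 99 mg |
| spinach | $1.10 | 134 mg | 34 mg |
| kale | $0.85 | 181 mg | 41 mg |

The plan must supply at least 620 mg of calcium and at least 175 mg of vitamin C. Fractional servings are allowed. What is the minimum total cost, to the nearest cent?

$3.09

Check every corner: each single food scaled to meet both minima, and each pair solved so both constraints bind.
orange only: max(620/42, 175/73) = 14.76 servings → $9.60.
broccoli only: max(620/85, 175/99) = 7.294 servings → $5.84.
spinach only: max(620/134, 175/34) = 5.147 servings → $5.66.
kale only: max(620/181, 175/41) = 4.268 servings → $3.63.
orange + broccoli with both targets exact would need a negative amount; discard.
orange + spinach with both tight: 0.2837 servings and 4.538 servings → $5.18.
orange + kale with both tight: 0.5443 servings and 3.299 servings → $3.16.
broccoli + spinach with both tight: 0.2284 servings and 4.482 servings → $5.11.
broccoli + kale with both tight: 0.4334 servings and 3.222 servings → $3.09.
spinach + kale: intersection lies outside the first quadrant.
So the least-cost plan costs $3.09.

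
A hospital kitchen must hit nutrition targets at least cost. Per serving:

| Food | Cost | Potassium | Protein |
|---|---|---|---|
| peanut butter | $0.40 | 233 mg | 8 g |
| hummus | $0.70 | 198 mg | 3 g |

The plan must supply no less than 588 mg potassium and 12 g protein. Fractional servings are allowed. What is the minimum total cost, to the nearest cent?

Two binding constraints pin down two serving amounts, so the optimal mix uses at most two foods. The candidates are each food alone (scaled to the tighter of potassium/protein) and each pair with both constraints tight.
peanut butter only: max(588/233, 12/8) = 2.524 servings → $1.01.
hummus only: max(588/198, 12/3) = 4 servings → $2.80.
peanut butter + hummus with both tight: 0.6915 servings and 2.156 servings → $1.79.
Cheapest feasible corner: $1.01.

$1.01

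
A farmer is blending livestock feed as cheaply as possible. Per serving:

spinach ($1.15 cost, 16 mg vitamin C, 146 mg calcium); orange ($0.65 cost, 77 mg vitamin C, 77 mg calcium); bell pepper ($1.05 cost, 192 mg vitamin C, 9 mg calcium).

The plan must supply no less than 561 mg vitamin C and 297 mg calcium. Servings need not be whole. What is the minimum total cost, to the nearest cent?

The cheapest plan sits at a corner of the feasible region — with two constraints it uses at most two foods.
spinach only: max(561/16, 297/146) = 35.06 servings → $40.32.
orange only: max(561/77, 297/77) = 7.286 servings → $4.74.
bell pepper only: max(561/192, 297/9) = 33 servings → $34.65.
spinach + orange: intersection lies outside the first quadrant.
spinach + bell pepper with both tight: 1.864 servings and 2.767 servings → $5.05.
orange + bell pepper with both tight: 3.689 servings and 1.443 servings → $3.91.
Cheapest feasible corner: $3.91.

$3.91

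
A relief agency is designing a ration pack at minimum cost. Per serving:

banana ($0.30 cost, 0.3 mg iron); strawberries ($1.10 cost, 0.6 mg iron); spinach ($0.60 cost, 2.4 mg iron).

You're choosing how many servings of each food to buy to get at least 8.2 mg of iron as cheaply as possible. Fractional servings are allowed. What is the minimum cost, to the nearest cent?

Cost per mg of iron: spinach $0.2500, banana $1.0000, strawberries $1.8333.
With no serving limits, use only spinach: 8.2 mg / 2.4 mg = 3.417 servings × $0.60 = $2.05.

$2.05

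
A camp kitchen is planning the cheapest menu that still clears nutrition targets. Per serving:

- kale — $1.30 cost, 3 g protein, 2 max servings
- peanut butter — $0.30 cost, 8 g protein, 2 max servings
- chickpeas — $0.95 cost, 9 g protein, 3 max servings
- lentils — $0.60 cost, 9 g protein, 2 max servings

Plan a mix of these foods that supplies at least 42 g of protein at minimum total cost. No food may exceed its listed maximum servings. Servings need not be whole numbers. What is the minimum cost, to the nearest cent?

$2.64

Cost per g of protein: peanut butter $0.0375, lentils $0.0667, chickpeas $0.1056, kale $0.4333.
Take 2 servings of peanut butter: +16.0 g protein for $0.60 (total $0.60, still need 26.0 g).
Take 2 servings of lentils: +18.0 g protein for $1.20 (total $1.80, still need 8.0 g).
Take 0.8889 servings of chickpeas: +8.0 g protein for $0.84 (total $2.64, still need 0.0 g).
Greedy by cheapest-per-g is optimal for a single linear constraint, so the minimum cost is $2.64.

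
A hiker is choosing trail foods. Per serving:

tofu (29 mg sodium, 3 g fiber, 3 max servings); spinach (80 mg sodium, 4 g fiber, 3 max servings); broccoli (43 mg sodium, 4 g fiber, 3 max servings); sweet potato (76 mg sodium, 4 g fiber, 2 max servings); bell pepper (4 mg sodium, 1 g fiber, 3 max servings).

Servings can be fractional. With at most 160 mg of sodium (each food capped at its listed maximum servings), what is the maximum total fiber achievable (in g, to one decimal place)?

Fiber per mg sodium: bell pepper 0.25, tofu 0.1034, broccoli 0.09302, sweet potato 0.05263, spinach 0.05.
Take 3 servings of bell pepper: uses 12 mg sodium, +3.0 g fiber (running total 3.0 g).
Take 3 servings of tofu: uses 87 mg sodium, +9.0 g fiber (running total 12.0 g).
Take 1.419 servings of broccoli: uses 61 mg sodium, +5.7 g fiber (running total 17.7 g).
Filling greedily by fiber-per-mg sodium is optimal for one linear limit, giving 17.7 g.

17.7 g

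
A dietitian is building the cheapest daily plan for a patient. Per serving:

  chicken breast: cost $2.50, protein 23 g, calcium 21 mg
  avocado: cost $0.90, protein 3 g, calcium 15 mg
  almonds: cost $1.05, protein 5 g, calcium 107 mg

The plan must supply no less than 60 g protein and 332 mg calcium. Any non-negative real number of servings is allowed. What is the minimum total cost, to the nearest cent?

$7.89

With two linear requirements the optimum uses one or two foods; enumerate the corners.
chicken breast only: max(60/23, 332/21) = 15.81 servings → $39.52.
avocado only: max(60/3, 332/15) = 22.13 servings → $19.92.
almonds only: max(60/5, 332/107) = 12 servings → $12.60.
chicken breast + avocado: the both-tight solution has a negative serving — not a feasible corner.
chicken breast + almonds with both tight: 2.02 servings and 2.706 servings → $7.89.
avocado + almonds with both tight: 19.35 servings and 0.3902 servings → $17.82.
So the least-cost plan costs $7.89.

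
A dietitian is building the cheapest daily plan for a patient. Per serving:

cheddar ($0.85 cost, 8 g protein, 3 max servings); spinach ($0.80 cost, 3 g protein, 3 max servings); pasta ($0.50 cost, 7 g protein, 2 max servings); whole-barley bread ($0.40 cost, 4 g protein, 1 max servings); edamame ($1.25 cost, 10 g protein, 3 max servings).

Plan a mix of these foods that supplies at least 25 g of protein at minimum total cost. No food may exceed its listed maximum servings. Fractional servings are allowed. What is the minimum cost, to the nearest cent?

Cost per g of protein: pasta $0.0714, whole-barley bread $0.1000, cheddar $0.1062, edamame $0.1250, spinach $0.2667.
Take 2 servings of pasta: +14.0 g protein for $1.00 (total $1.00, still need 11.0 g).
Take 1 serving of whole-barley bread: +4.0 g protein for $0.40 (total $1.40, still need 7.0 g).
Take 0.875 servings of cheddar: +7.0 g protein for $0.74 (total $2.14, still need 0.0 g).
Greedy by cheapest-per-g is optimal for a single linear constraint, so the minimum cost is $2.14.

$2.14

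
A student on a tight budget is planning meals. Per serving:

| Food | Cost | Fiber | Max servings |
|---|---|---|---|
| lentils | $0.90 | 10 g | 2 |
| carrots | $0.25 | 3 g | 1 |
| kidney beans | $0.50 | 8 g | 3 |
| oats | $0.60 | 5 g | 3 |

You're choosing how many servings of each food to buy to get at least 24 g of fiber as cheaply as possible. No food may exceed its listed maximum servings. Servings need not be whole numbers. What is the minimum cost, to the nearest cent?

$1.50

Cost per g of fiber: kidney beans $0.0625, carrots $0.0833, lentils $0.0900, oats $0.1200.
Take 3 servings of kidney beans: +24.0 g fiber for $1.50 (total $1.50, still need 0.0 g).
Greedy by cheapest-per-g is optimal for a single linear constraint, so the minimum cost is $1.50.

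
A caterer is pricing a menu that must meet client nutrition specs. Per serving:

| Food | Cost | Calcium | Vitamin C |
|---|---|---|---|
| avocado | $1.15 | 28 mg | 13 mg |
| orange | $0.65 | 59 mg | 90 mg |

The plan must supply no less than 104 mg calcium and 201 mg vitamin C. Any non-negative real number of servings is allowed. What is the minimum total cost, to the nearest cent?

An LP optimum is at a vertex; with two nutrient constraints at most two foods are used. Check each candidate.
avocado only: max(104/28, 201/13) = 15.46 servings → $17.78.
orange only: max(104/59, 201/90) = 2.233 servings → $1.45.
avocado + orange: the both-tight solution has a negative serving — not a feasible corner.
So the least-cost plan costs $1.45.

$1.45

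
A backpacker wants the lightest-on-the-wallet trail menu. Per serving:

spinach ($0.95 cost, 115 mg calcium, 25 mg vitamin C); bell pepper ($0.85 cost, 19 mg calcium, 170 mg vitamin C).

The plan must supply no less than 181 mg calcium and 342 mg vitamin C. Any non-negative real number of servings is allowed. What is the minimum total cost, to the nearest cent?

$2.76

This is a tiny linear program; its minimum lies at a vertex of the feasible set. List the vertices and price them.
spinach only: max(181/115, 342/25) = 13.68 servings → $13.00.
bell pepper only: max(181/19, 342/170) = 9.526 servings → $8.10.
spinach + bell pepper with both tight: 1.272 servings and 1.825 servings → $2.76.
Cheapest feasible corner: $2.76.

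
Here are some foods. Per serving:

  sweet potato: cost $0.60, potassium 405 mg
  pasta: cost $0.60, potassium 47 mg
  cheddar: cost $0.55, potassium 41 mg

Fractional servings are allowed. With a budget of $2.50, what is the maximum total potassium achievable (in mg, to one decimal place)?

Potassium per dollar: sweet potato 675, pasta 78.33, cheddar 74.55.
With no serving limits, spend the whole cost allowance on sweet potato: $2.50 / $0.60 × 405 mg = 1687.5 mg.

1687.5 mg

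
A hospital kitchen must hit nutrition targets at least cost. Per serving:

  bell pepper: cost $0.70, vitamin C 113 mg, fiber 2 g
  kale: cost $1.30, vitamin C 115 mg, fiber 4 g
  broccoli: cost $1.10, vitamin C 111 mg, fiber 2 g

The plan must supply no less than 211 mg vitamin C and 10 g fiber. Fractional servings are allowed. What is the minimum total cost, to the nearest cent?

Compare the cost at each extreme point of the feasible region.
bell pepper only: max(211/113, 10/2) = 5 servings → $3.50.
kale only: max(211/115, 10/4) = 2.5 servings → $3.25.
broccoli only: max(211/111, 10/2) = 5 servings → $5.50.
bell pepper + kale: the both-tight solution has a negative serving — not a feasible corner.
bell pepper + broccoli: the both-tight solution has a negative serving — not a feasible corner.
kale + broccoli: the both-tight solution has a negative serving — not a feasible corner.
The minimum over all feasible corners is $3.25.

$3.25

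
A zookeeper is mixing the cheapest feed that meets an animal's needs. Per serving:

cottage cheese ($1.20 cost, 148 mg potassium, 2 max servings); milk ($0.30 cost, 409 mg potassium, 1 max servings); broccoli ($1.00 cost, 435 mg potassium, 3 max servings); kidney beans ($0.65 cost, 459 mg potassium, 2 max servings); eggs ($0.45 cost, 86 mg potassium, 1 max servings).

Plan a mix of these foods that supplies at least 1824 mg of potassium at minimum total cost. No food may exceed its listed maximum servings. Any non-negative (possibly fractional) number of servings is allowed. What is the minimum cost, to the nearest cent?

Cost per mg of potassium: milk $0.0007, kidney beans $0.0014, broccoli $0.0023, eggs $0.0052, cottage cheese $0.0081.
Take 1 serving of milk: +409.0 mg potassium for $0.30 (total $0.30, still need 1415.0 mg).
Take 2 servings of kidney beans: +918.0 mg potassium for $1.30 (total $1.60, still need 497.0 mg).
Take 1.143 servings of broccoli: +497.0 mg potassium for $1.14 (total $2.74, still need 0.0 mg).
Greedy by cheapest-per-mg is optimal for a single linear constraint, so the minimum cost is $2.74.

$2.74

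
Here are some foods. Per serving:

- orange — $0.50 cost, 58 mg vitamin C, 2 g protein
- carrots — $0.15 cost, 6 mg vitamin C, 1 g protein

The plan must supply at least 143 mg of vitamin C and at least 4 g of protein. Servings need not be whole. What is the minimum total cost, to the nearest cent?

$1.23

An LP optimum is at a vertex; with two nutrient constraints at most two foods are used. Check each candidate.
orange only: max(143/58, 4/2) = 2.466 servings → $1.23.
carrots only: max(143/6, 4/1) = 23.83 servings → $3.58.
orange + carrots: the both-tight solution has a negative serving — not a feasible corner.
So the least-cost plan costs $1.23.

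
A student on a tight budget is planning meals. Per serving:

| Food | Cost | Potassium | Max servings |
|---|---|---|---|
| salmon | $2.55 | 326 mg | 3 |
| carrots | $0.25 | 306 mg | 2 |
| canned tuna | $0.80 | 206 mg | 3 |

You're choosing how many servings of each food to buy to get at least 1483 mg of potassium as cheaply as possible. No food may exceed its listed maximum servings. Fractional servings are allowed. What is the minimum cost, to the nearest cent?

Cost per mg of potassium: carrots $0.0008, canned tuna $0.0039, salmon $0.0078.
Take 2 servings of carrots: +612.0 mg potassium for $0.50 (total $0.50, still need 871.0 mg).
Take 3 servings of canned tuna: +618.0 mg potassium for $2.40 (total $2.90, still need 253.0 mg).
Take 0.7761 servings of salmon: +253.0 mg potassium for $1.98 (total $4.88, still need 0.0 mg).
Greedy by cheapest-per-mg is optimal for a single linear constraint, so the minimum cost is $4.88.

$4.88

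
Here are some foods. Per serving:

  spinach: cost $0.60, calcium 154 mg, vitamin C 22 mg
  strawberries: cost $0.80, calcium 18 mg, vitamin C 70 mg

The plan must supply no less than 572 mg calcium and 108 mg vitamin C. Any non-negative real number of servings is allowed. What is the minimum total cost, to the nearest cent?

$2.51

An LP optimum is at a vertex; with two nutrient constraints at most two foods are used. Check each candidate.
spinach only: max(572/154, 108/22) = 4.909 servings → $2.95.
strawberries only: max(572/18, 108/70) = 31.78 servings → $25.42.
spinach + strawberries with both tight: 3.669 servings and 0.3898 servings → $2.51.
Cheapest feasible corner: $2.51.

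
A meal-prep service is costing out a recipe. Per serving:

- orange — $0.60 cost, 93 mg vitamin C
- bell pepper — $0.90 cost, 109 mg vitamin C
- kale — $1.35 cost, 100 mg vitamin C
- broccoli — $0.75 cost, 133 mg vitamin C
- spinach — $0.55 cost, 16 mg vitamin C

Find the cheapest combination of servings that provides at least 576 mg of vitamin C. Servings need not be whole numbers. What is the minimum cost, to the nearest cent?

Cost per mg of vitamin C: broccoli $0.0056, orange $0.0065, bell pepper $0.0083, kale $0.0135, spinach $0.0344.
With no serving limits, use only broccoli: 576 mg / 133 mg = 4.331 servings × $0.75 = $3.25.

$3.25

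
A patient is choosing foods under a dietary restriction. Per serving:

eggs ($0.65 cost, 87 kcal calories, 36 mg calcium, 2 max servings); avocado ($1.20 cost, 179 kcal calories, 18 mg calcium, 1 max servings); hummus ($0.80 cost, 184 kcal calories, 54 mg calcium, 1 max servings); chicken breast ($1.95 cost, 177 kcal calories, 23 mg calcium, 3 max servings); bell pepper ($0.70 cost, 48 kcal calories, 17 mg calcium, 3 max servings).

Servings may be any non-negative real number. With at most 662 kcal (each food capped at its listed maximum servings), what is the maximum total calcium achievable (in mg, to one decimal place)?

197.8 mg

Calcium per kcal: eggs 0.4138, bell pepper 0.3542, hummus 0.2935, chicken breast 0.1299, avocado 0.1006.
Take 2 servings of eggs: uses 174 kcal, +72.0 mg calcium (running total 72.0 mg).
Take 3 servings of bell pepper: uses 144 kcal, +51.0 mg calcium (running total 123.0 mg).
Take 1 serving of hummus: uses 184 kcal, +54.0 mg calcium (running total 177.0 mg).
Take 0.904 servings of chicken breast: uses 160 kcal, +20.8 mg calcium (running total 197.8 mg).
Greedy by best ratio exhausts the calories allowance optimally: 197.8 mg.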